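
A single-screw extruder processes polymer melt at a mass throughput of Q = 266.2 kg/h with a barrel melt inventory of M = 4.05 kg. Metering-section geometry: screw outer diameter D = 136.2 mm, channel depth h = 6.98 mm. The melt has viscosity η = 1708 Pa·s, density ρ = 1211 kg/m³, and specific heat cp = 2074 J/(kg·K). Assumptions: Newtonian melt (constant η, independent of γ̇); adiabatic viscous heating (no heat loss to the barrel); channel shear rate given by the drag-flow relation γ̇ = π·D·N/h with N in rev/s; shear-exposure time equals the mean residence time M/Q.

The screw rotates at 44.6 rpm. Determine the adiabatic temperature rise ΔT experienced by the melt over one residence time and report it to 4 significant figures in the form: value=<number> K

value=77.34 K

Q_s = Q / 3600 = 266.2 / 3600 = 0.0739444 kg/s
Mean residence time: t_res = M/Q_s = 4.05 kg / 0.0739444 kg/s = 54.7708 s
D = 136.2 mm = 0.1362 m;  h = 6.98 mm = 0.00698 m;  N = 44.6 rpm / 60 = 0.743333 rev/s
Shear rate: γ̇ = πDN/h = π·0.1362·0.743333/0.00698 = 45.5675 s⁻¹
ΔT = η·γ̇²·t_res / (ρ·cp) = 1708 · (45.5675)² · 54.7708 / (1211 · 2074) = 77.3383 K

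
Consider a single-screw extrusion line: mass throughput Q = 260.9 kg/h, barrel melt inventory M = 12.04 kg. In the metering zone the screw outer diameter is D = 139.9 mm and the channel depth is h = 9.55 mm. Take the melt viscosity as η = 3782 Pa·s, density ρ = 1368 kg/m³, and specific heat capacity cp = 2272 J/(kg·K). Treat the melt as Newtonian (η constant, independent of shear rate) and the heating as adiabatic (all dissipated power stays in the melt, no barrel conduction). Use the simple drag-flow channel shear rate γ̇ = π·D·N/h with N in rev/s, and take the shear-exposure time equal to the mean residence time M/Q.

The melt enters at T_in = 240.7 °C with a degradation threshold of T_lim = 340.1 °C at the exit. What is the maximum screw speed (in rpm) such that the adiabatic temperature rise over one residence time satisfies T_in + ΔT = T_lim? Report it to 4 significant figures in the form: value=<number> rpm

Throughput in SI: Q_s = 260.9 kg/h ÷ 3600 s/h = 0.0724722 kg/s
Mean residence time: t_res = M/Q_s = 12.04 kg / 0.0724722 kg/s = 166.133 s
D = 139.9 mm = 0.1399 m;  h = 9.55 mm = 0.00955 m
Allowable rise: ΔT_a = T_lim − T_in = 340.1 − 240.7 = 99.4 K
Invert ΔT = ηγ̇²t_res/(ρcp) for γ̇: γ̇_max² = ΔT_a ρ cp / (η t_res) = 99.4·1368·2272 / (3782·166.133) = 491.705 s⁻²
γ̇_max = sqrt(491.705) = 22.1744 s⁻¹
N_max = γ̇_max h / (πD) = 22.1744·0.00955/(π·0.1399) = 0.481823 rev/s → ×60 = 28.9094 rpm

value=28.91 rpm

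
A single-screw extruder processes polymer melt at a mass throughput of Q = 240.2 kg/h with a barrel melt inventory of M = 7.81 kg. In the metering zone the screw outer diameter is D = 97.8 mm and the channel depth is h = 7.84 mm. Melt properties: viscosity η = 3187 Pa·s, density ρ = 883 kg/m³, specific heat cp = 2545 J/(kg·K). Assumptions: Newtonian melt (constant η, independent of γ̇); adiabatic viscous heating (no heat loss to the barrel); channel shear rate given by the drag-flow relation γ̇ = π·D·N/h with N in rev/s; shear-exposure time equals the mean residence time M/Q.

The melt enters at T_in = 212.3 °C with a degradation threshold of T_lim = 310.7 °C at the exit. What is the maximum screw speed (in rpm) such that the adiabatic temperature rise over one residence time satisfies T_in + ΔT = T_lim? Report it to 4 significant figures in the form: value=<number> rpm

Q_s = Q / 3600 = 240.2 / 3600 = 0.0667222 kg/s
t_res = M / Q_s = 7.81 ÷ 0.0667222 = 117.052 s
Convert to metres: D = 0.0978 m, h = 0.00784 m
ΔT_a = T_lim − T_in = 310.7 °C − 212.3 °C = 98.4 K
γ̇_max² = ΔT_a·ρ·cp/(η·t_res) = 98.4·883·2545/(3187·117.052) = 592.763 s⁻²
γ̇_max = √592.763 = 24.3467 s⁻¹
N_max = γ̇_max·h / (π·D) = 24.3467 · 0.00784 / (π · 0.0978) = 0.621252 rev/s = 37.2751 rpm

value=37.28 rpm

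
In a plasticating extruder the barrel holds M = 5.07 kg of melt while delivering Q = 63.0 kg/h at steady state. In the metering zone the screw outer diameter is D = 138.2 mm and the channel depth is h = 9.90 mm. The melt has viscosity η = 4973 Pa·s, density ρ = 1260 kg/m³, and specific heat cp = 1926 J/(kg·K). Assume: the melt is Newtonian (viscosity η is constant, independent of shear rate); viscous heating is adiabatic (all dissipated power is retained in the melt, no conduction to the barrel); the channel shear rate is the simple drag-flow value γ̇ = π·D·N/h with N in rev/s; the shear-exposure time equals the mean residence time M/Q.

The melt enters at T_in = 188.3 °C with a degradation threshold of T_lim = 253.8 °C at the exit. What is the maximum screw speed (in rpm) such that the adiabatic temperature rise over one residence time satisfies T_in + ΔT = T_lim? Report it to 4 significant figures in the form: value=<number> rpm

Q_s = Q / 3600 = 63.0 / 3600 = 0.0175 kg/s
t_res = M / Q_s = 5.07 ÷ 0.0175 = 289.714 s
D = 138.2 mm = 0.1382 m;  h = 9.90 mm = 0.0099 m
ΔT_a = T_lim − T_in = 253.8 − 188.3 = 65.5 K
Invert ΔT = ηγ̇²t_res/(ρcp) for γ̇: γ̇_max² = ΔT_a ρ cp / (η t_res) = 65.5·1260·1926 / (4973·289.714) = 110.326 s⁻²
Take the square root: γ̇_max = √(110.326) = 10.5036 s⁻¹
Solve γ̇ = πDN/h for N: N_max = γ̇_max·h/(π·D) = 10.5036 × 0.0099 / (π × 0.1382) = 0.239506 rev/s = 14.3704 rpm

value=14.37 rpm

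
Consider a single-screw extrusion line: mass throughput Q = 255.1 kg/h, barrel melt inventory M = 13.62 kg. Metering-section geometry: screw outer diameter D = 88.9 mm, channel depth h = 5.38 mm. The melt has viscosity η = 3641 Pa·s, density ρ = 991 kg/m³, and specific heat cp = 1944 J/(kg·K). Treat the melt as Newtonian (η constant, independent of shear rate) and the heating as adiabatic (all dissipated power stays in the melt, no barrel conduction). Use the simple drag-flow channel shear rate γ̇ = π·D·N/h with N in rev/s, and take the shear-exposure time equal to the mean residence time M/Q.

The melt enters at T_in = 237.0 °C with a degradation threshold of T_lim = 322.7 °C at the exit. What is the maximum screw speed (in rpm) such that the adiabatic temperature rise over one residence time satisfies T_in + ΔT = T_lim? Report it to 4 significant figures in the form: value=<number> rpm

value=17.75 rpm

Throughput in SI: Q_s = 255.1 kg/h ÷ 3600 s/h = 0.0708611 kg/s
Mean residence time: t_res = M/Q_s = 13.62 kg / 0.0708611 kg/s = 192.207 s
D = 88.9 mm = 0.0889 m;  h = 5.38 mm = 0.00538 m
ΔT_a = T_lim − T_in = 322.7 − 237.0 = 85.7 K
γ̇_max² = ΔT_a·ρ·cp/(η·t_res) = 85.7·991·1944/(3641·192.207) = 235.918 s⁻²
γ̇_max = √235.918 = 15.3596 s⁻¹
N_max = γ̇_max·h / (π·D) = 15.3596 · 0.00538 / (π · 0.0889) = 0.295877 rev/s = 17.7526 rpm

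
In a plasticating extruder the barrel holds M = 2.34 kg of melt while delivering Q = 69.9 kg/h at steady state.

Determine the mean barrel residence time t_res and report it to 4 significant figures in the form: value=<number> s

value=120.5 s

Convert throughput: Q = 69.9 kg/h = 69.9/3600 = 0.0194167 kg/s
Mean residence time: t_res = M/Q_s = 2.34 kg / 0.0194167 kg/s = 120.515 s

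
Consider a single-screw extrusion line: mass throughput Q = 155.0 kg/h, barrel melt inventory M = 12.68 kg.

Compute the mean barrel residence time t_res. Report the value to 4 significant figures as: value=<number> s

value=294.5 s

Q_s = Q / 3600 = 155.0 / 3600 = 0.0430556 kg/s
t_res = M / Q_s = 12.68 ÷ 0.0430556 = 294.503 s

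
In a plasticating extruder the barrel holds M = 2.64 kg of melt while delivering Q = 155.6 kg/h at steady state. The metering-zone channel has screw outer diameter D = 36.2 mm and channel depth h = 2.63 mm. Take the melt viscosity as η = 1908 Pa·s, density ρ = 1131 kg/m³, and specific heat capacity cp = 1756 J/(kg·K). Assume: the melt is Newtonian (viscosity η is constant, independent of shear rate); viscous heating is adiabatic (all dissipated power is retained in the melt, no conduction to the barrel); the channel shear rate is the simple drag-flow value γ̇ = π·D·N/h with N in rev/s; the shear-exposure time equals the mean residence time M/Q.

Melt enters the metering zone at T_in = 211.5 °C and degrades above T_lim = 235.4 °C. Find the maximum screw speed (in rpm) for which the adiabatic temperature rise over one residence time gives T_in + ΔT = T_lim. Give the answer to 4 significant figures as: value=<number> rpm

value=28.00 rpm

Q_s = Q / 3600 = 155.6 / 3600 = 0.0432222 kg/s
Mean residence time: t_res = M/Q_s = 2.64 kg / 0.0432222 kg/s = 61.0797 s
Geometry in SI: D = 36.2 mm → 0.0362 m, h = 2.63 mm → 0.00263 m
ΔT_a = T_lim − T_in = 235.4 − 211.5 = 23.9 K
Invert ΔT = ηγ̇²t_res/(ρcp) for γ̇: γ̇_max² = ΔT_a ρ cp / (η t_res) = 23.9·1131·1756 / (1908·61.0797) = 407.296 s⁻²
γ̇_max = sqrt(407.296) = 20.1816 s⁻¹
N_max = γ̇_max h / (πD) = 20.1816·0.00263/(π·0.0362) = 0.466715 rev/s → ×60 = 28.0029 rpm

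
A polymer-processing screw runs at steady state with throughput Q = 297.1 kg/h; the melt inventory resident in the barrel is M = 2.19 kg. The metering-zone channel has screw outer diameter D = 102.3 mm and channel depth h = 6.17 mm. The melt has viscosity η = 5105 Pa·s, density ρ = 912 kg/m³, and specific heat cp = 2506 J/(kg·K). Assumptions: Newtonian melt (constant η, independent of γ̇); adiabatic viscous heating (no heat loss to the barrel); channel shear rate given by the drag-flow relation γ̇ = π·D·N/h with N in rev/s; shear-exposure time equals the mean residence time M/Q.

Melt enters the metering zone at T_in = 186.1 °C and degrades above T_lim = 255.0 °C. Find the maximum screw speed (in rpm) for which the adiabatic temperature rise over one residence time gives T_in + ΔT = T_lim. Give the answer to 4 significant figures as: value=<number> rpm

Convert throughput: Q = 297.1 kg/h = 297.1/3600 = 0.0825278 kg/s
t_res = M / Q_s = 2.19 ÷ 0.0825278 = 26.5365 s
Convert to metres: D = 0.1023 m, h = 0.00617 m
ΔT_a = T_lim − T_in = 255.0 °C − 186.1 °C = 68.9 K
γ̇_max² = ΔT_a·ρ·cp / (η·t_res) = [68.9 × 912 × 2506] / [5105 × 26.5365] = 1162.4 s⁻²
γ̇_max = sqrt(1162.4) = 34.094 s⁻¹
Solve γ̇ = πDN/h for N: N_max = γ̇_max·h/(π·D) = 34.094 × 0.00617 / (π × 0.1023) = 0.654542 rev/s = 39.2725 rpm

value=39.27 rpm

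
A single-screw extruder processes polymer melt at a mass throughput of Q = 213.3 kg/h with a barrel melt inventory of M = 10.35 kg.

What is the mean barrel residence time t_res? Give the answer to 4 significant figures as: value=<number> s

Q_s = Q / 3600 = 213.3 / 3600 = 0.05925 kg/s
t_res = M / Q_s = 10.35 ÷ 0.05925 = 174.684 s

value=174.7 s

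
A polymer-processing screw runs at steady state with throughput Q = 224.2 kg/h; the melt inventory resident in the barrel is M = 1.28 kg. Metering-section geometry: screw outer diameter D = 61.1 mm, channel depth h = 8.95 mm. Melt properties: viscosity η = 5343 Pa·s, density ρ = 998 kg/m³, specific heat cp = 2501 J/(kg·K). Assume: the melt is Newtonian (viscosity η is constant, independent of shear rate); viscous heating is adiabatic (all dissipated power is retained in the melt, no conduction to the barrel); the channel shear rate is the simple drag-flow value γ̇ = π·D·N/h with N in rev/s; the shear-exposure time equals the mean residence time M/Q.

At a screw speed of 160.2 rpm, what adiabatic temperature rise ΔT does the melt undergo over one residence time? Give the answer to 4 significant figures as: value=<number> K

value=144.3 K

Throughput in SI: Q_s = 224.2 kg/h ÷ 3600 s/h = 0.0622778 kg/s
Mean residence time: t_res = M/Q_s = 1.28 kg / 0.0622778 kg/s = 20.5531 s
Convert to SI: D = 0.0611 m, h = 0.00895 m, N = 160.2/60 = 2.67 rev/s
γ̇ = π D N / h = (π)(0.0611)(2.67) / 0.00895 = 57.2637 s⁻¹
ΔT = η·γ̇²·t_res/(ρ·cp) = [5343 × 57.2637² × 20.5531] / [998 × 2501] = 144.27 K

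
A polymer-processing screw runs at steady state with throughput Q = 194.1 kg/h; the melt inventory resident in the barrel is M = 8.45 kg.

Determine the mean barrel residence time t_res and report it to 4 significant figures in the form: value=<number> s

value=156.7 s

Convert throughput: Q = 194.1 kg/h = 194.1/3600 = 0.0539167 kg/s
t_res = M / Q_s = 8.45 ÷ 0.0539167 = 156.723 s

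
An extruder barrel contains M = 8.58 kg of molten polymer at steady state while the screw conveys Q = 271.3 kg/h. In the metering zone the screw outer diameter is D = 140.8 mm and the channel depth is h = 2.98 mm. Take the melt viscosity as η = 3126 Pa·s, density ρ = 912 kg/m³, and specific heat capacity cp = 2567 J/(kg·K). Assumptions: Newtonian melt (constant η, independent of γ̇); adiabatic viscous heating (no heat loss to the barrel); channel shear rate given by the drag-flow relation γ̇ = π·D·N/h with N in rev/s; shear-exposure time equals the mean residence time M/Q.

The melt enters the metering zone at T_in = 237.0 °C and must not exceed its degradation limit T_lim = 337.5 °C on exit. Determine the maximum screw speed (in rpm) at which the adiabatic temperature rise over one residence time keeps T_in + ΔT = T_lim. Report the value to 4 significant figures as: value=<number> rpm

Throughput in SI: Q_s = 271.3 kg/h ÷ 3600 s/h = 0.0753611 kg/s
t_res = M / Q_s = 8.58 ÷ 0.0753611 = 113.852 s
D = 140.8 mm = 0.1408 m;  h = 2.98 mm = 0.00298 m
ΔT_a = T_lim − T_in = 337.5 °C − 237.0 °C = 100.5 K
γ̇_max² = ΔT_a·ρ·cp/(η·t_res) = 100.5·912·2567/(3126·113.852) = 661.086 s⁻²
Take the square root: γ̇_max = √(661.086) = 25.7116 s⁻¹
N_max = γ̇_max h / (πD) = 25.7116·0.00298/(π·0.1408) = 0.173218 rev/s → ×60 = 10.3931 rpm

value=10.39 rpm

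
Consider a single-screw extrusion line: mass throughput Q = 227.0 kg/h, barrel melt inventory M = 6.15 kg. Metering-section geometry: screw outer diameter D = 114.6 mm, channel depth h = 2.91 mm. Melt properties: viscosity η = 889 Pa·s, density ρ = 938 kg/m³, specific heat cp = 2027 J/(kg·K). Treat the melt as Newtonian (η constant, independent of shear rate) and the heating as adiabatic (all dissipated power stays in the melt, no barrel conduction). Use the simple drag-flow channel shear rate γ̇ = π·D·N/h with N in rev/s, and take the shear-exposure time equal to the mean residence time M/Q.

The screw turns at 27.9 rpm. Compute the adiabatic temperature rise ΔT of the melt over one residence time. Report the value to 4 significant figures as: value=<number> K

Q_s = Q / 3600 = 227.0 / 3600 = 0.0630556 kg/s
Mean residence time: t_res = M/Q_s = 6.15 kg / 0.0630556 kg/s = 97.533 s
Convert to SI: D = 0.1146 m, h = 0.00291 m, N = 27.9/60 = 0.465 rev/s
γ̇ = π D N / h = (π)(0.1146)(0.465) / 0.00291 = 57.53 s⁻¹
ΔT = η·γ̇²·t_res/(ρ·cp) = [889 × 57.53² × 97.533] / [938 × 2027] = 150.934 K

value=150.9 K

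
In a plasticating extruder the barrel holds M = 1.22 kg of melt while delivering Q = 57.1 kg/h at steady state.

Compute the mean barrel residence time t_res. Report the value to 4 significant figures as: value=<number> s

Throughput in SI: Q_s = 57.1 kg/h ÷ 3600 s/h = 0.0158611 kg/s
t_res = M / Q_s = 1.22 / 0.0158611 = 76.9177 s

value=76.92 s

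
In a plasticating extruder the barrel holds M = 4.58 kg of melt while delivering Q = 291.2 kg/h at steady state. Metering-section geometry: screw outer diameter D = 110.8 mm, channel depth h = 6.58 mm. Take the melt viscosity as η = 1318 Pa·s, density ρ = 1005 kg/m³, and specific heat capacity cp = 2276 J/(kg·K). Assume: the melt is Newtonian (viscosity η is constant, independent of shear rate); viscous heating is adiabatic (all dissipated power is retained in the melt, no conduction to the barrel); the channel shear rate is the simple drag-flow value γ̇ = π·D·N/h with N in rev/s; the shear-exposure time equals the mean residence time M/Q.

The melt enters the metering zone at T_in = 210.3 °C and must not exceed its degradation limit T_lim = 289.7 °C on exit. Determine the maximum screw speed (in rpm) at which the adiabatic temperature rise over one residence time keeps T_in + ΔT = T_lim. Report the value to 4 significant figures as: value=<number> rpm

Throughput in SI: Q_s = 291.2 kg/h ÷ 3600 s/h = 0.0808889 kg/s
Mean residence time: t_res = M/Q_s = 4.58 kg / 0.0808889 kg/s = 56.6209 s
Convert to metres: D = 0.1108 m, h = 0.00658 m
ΔT_a = T_lim − T_in = 289.7 °C − 210.3 °C = 79.4 K
γ̇_max² = ΔT_a·ρ·cp/(η·t_res) = 79.4·1005·2276/(1318·56.6209) = 2433.7 s⁻²
Take the square root: γ̇_max = √(2433.7) = 49.3325 s⁻¹
N_max = γ̇_max·h / (π·D) = 49.3325 · 0.00658 / (π · 0.1108) = 0.932545 rev/s = 55.9527 rpm

value=55.95 rpm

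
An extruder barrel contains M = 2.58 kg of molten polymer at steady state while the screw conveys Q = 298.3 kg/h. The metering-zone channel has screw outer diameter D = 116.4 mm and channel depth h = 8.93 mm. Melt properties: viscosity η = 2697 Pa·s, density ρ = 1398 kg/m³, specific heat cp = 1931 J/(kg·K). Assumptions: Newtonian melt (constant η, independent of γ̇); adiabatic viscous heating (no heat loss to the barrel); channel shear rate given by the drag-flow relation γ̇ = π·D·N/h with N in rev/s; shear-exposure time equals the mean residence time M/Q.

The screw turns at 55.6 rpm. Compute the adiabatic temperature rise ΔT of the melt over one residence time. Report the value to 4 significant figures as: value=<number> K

Convert throughput: Q = 298.3 kg/h = 298.3/3600 = 0.0828611 kg/s
Mean residence time: t_res = M/Q_s = 2.58 kg / 0.0828611 kg/s = 31.1364 s
Geometry in metres: D = 116.4 mm → 0.1164 m, h = 8.93 mm → 0.00893 m; screw speed N = 55.6 rpm = 0.926667 rev/s
γ̇ = π·D·N / h = π · 0.1164 · 0.926667 / 0.00893 = 37.9468 s⁻¹
Adiabatic rise: ΔT = η γ̇² t_res / (ρ cp) = 2697·(37.9468)²·31.1364 / (1398·1931) = 44.793 K

value=44.79 K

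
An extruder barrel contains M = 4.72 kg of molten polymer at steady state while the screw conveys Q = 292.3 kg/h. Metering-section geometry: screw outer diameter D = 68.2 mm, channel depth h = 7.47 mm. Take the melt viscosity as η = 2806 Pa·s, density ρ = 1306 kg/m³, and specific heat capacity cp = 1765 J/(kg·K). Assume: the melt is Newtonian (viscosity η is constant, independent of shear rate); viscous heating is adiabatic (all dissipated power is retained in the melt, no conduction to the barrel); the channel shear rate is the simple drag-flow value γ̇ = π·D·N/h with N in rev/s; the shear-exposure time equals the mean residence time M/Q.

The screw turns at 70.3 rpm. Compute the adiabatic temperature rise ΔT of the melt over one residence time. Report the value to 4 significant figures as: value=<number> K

value=79.92 K

Q_s = Q / 3600 = 292.3 / 3600 = 0.0811944 kg/s
t_res = M / Q_s = 4.72 / 0.0811944 = 58.1321 s
Geometry in metres: D = 68.2 mm → 0.0682 m, h = 7.47 mm → 0.00747 m; screw speed N = 70.3 rpm = 1.17167 rev/s
γ̇ = π·D·N / h = π · 0.0682 · 1.17167 / 0.00747 = 33.6061 s⁻¹
ΔT = η·γ̇²·t_res / (ρ·cp) = 2806 · (33.6061)² · 58.1321 / (1306 · 1765) = 79.9192 K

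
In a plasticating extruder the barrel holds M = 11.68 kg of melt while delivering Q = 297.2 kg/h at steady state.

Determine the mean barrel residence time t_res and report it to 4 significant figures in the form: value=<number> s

Q_s = Q / 3600 = 297.2 / 3600 = 0.0825556 kg/s
t_res = M / Q_s = 11.68 / 0.0825556 = 141.48 s

value=141.5 s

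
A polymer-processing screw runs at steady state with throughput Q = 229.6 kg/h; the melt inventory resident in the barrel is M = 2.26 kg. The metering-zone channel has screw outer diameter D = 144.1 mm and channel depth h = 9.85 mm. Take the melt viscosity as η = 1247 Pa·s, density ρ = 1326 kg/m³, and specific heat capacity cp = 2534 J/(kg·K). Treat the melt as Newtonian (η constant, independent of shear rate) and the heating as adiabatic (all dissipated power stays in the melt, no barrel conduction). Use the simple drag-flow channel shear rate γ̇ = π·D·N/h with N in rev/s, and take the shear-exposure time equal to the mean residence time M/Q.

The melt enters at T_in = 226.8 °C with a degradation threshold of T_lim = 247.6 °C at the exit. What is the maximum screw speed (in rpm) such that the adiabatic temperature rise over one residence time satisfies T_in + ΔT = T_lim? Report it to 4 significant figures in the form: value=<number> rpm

Convert throughput: Q = 229.6 kg/h = 229.6/3600 = 0.0637778 kg/s
Mean residence time: t_res = M/Q_s = 2.26 kg / 0.0637778 kg/s = 35.4355 s
D = 144.1 mm = 0.1441 m;  h = 9.85 mm = 0.00985 m
ΔT_a = T_lim − T_in = 247.6 °C − 226.8 °C = 20.8 K
Invert ΔT = ηγ̇²t_res/(ρcp) for γ̇: γ̇_max² = ΔT_a ρ cp / (η t_res) = 20.8·1326·2534 / (1247·35.4355) = 1581.64 s⁻²
γ̇_max = sqrt(1581.64) = 39.7699 s⁻¹
Solve γ̇ = πDN/h for N: N_max = γ̇_max·h/(π·D) = 39.7699 × 0.00985 / (π × 0.1441) = 0.865319 rev/s = 51.9192 rpm

value=51.92 rpm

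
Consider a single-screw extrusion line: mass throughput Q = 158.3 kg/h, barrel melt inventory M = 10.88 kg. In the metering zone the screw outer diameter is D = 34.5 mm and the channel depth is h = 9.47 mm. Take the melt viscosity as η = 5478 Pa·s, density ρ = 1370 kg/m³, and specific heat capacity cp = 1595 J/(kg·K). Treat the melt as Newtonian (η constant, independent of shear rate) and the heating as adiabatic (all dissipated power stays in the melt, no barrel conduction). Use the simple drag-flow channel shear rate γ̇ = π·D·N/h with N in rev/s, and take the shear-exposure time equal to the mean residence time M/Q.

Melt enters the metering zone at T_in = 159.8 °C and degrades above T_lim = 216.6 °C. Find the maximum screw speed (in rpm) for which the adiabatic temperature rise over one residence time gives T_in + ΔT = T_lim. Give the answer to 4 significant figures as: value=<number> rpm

Q_s = Q / 3600 = 158.3 / 3600 = 0.0439722 kg/s
t_res = M / Q_s = 10.88 / 0.0439722 = 247.429 s
Convert to metres: D = 0.0345 m, h = 0.00947 m
ΔT_a = T_lim − T_in = 216.6 °C − 159.8 °C = 56.8 K
γ̇_max² = ΔT_a·ρ·cp / (η·t_res) = [56.8 × 1370 × 1595] / [5478 × 247.429] = 91.5708 s⁻²
γ̇_max = sqrt(91.5708) = 9.56926 s⁻¹
N_max = γ̇_max h / (πD) = 9.56926·0.00947/(π·0.0345) = 0.836103 rev/s → ×60 = 50.1662 rpm

value=50.17 rpm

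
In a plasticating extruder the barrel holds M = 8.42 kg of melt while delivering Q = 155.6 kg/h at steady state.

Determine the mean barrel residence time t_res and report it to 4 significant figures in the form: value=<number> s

value=194.8 s

Throughput in SI: Q_s = 155.6 kg/h ÷ 3600 s/h = 0.0432222 kg/s
Mean residence time: t_res = M/Q_s = 8.42 kg / 0.0432222 kg/s = 194.807 s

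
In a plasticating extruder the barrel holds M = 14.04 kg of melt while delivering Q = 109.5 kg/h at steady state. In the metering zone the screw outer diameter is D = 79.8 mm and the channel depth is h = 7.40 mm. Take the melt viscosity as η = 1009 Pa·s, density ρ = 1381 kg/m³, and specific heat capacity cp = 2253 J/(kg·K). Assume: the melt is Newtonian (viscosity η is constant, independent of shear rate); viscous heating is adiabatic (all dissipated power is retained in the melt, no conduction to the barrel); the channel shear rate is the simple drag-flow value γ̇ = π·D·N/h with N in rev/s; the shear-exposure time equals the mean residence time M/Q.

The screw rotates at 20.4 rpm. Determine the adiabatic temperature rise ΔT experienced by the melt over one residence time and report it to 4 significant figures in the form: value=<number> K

value=19.86 K

Throughput in SI: Q_s = 109.5 kg/h ÷ 3600 s/h = 0.0304167 kg/s
t_res = M / Q_s = 14.04 / 0.0304167 = 461.589 s
D = 79.8 mm = 0.0798 m;  h = 7.40 mm = 0.0074 m;  N = 20.4 rpm / 60 = 0.34 rev/s
γ̇ = π D N / h = (π)(0.0798)(0.34) / 0.0074 = 11.5186 s⁻¹
ΔT = η·γ̇²·t_res/(ρ·cp) = [1009 × 11.5186² × 461.589] / [1381 × 2253] = 19.8606 K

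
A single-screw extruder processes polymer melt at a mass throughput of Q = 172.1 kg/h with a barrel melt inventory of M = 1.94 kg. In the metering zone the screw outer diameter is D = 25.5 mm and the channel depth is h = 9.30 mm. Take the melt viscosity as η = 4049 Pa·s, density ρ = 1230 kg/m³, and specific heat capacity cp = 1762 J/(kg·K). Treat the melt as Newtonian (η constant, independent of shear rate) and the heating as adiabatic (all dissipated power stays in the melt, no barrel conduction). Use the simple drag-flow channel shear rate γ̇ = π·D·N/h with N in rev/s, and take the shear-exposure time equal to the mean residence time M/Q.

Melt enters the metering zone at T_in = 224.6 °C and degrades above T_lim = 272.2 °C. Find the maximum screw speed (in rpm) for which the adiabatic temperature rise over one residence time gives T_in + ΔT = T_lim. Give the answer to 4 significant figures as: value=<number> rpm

value=174.5 rpm

Throughput in SI: Q_s = 172.1 kg/h ÷ 3600 s/h = 0.0478056 kg/s
t_res = M / Q_s = 1.94 / 0.0478056 = 40.5811 s
Convert to metres: D = 0.0255 m, h = 0.0093 m
ΔT_a = T_lim − T_in = 272.2 °C − 224.6 °C = 47.6 K
γ̇_max² = ΔT_a·ρ·cp/(η·t_res) = 47.6·1230·1762/(4049·40.5811) = 627.837 s⁻²
γ̇_max = sqrt(627.837) = 25.0567 s⁻¹
Solve γ̇ = πDN/h for N: N_max = γ̇_max·h/(π·D) = 25.0567 × 0.0093 / (π × 0.0255) = 2.90882 rev/s = 174.529 rpm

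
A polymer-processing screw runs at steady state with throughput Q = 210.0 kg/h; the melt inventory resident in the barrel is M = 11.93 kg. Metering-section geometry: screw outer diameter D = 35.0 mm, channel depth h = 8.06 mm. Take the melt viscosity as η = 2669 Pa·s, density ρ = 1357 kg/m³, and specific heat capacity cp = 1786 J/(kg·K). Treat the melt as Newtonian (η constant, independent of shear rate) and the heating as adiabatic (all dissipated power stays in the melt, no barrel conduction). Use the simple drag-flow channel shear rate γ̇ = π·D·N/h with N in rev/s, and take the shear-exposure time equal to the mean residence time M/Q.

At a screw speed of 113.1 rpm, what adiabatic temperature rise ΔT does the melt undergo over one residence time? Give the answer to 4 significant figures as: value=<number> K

value=148.9 K

Convert throughput: Q = 210.0 kg/h = 210.0/3600 = 0.0583333 kg/s
Mean residence time: t_res = M/Q_s = 11.93 kg / 0.0583333 kg/s = 204.514 s
Convert to SI: D = 0.035 m, h = 0.00806 m, N = 113.1/60 = 1.885 rev/s
Shear rate: γ̇ = πDN/h = π·0.035·1.885/0.00806 = 25.7155 s⁻¹
ΔT = η·γ̇²·t_res / (ρ·cp) = 2669 · (25.7155)² · 204.514 / (1357 · 1786) = 148.936 K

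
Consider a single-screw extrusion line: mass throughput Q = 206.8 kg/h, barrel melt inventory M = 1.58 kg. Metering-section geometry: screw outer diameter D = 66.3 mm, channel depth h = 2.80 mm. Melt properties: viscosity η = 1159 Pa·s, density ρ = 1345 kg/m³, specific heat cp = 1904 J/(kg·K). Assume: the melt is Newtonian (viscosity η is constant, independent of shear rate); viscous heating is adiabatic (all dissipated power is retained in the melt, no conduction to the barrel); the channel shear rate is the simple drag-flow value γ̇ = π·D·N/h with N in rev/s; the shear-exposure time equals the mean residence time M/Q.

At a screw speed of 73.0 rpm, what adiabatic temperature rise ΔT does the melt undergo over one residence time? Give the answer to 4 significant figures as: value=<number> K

Convert throughput: Q = 206.8 kg/h = 206.8/3600 = 0.0574444 kg/s
Mean residence time: t_res = M/Q_s = 1.58 kg / 0.0574444 kg/s = 27.5048 s
Geometry in metres: D = 66.3 mm → 0.0663 m, h = 2.80 mm → 0.0028 m; screw speed N = 73.0 rpm = 1.21667 rev/s
γ̇ = π D N / h = (π)(0.0663)(1.21667) / 0.0028 = 90.5059 s⁻¹
ΔT = η·γ̇²·t_res/(ρ·cp) = [1159 × 90.5059² × 27.5048] / [1345 × 1904] = 101.966 K

value=102.0 K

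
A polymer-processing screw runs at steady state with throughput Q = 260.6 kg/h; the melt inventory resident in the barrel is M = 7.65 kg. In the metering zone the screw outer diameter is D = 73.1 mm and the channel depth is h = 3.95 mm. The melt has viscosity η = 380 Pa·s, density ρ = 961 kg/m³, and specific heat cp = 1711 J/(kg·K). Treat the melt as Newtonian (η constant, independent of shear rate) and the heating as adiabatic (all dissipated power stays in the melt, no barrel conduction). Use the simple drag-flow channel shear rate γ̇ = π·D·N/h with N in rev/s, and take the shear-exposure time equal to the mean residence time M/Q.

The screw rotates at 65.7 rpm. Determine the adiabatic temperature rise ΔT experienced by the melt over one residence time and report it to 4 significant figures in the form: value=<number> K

Throughput in SI: Q_s = 260.6 kg/h ÷ 3600 s/h = 0.0723889 kg/s
Mean residence time: t_res = M/Q_s = 7.65 kg / 0.0723889 kg/s = 105.679 s
D = 73.1 mm = 0.0731 m;  h = 3.95 mm = 0.00395 m;  N = 65.7 rpm / 60 = 1.095 rev/s
γ̇ = π·D·N / h = π · 0.0731 · 1.095 / 0.00395 = 63.6626 s⁻¹
ΔT = η·γ̇²·t_res / (ρ·cp) = 380 · (63.6626)² · 105.679 / (961 · 1711) = 98.9847 K

value=98.98 K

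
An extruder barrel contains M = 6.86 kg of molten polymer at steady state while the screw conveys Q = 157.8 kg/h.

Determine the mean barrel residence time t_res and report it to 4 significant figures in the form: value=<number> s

value=156.5 s

Throughput in SI: Q_s = 157.8 kg/h ÷ 3600 s/h = 0.0438333 kg/s
t_res = M / Q_s = 6.86 / 0.0438333 = 156.502 s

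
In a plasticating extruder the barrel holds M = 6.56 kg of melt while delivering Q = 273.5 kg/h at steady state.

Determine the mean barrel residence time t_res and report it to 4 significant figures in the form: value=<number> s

value=86.35 s

Q_s = Q / 3600 = 273.5 / 3600 = 0.0759722 kg/s
t_res = M / Q_s = 6.56 ÷ 0.0759722 = 86.3473 s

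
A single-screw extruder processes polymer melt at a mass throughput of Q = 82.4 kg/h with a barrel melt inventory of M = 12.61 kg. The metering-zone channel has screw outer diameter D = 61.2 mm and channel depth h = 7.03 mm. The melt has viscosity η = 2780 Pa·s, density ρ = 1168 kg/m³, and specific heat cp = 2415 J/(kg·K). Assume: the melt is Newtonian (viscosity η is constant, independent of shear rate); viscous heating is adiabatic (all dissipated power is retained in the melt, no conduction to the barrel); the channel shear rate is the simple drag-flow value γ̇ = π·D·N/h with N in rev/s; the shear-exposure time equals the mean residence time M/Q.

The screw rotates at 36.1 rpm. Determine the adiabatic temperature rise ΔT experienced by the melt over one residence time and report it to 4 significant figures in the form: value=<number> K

value=147.0 K

Throughput in SI: Q_s = 82.4 kg/h ÷ 3600 s/h = 0.0228889 kg/s
t_res = M / Q_s = 12.61 ÷ 0.0228889 = 550.922 s
Geometry in metres: D = 61.2 mm → 0.0612 m, h = 7.03 mm → 0.00703 m; screw speed N = 36.1 rpm = 0.601667 rev/s
γ̇ = π·D·N / h = π · 0.0612 · 0.601667 / 0.00703 = 16.4552 s⁻¹
Adiabatic rise: ΔT = η γ̇² t_res / (ρ cp) = 2780·(16.4552)²·550.922 / (1168·2415) = 147.021 K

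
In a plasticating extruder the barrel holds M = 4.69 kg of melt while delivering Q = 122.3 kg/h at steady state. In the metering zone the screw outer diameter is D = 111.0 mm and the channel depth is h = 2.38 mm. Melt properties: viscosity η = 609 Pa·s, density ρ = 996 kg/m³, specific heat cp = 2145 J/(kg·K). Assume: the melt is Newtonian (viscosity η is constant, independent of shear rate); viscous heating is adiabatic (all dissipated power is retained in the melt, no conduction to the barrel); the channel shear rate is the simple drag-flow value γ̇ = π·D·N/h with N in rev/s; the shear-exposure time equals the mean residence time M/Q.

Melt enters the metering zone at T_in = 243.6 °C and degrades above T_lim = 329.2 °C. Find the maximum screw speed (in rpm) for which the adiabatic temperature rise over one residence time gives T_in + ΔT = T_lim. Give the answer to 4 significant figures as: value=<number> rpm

Convert throughput: Q = 122.3 kg/h = 122.3/3600 = 0.0339722 kg/s
t_res = M / Q_s = 4.69 / 0.0339722 = 138.054 s
D = 111.0 mm = 0.111 m;  h = 2.38 mm = 0.00238 m
Allowable rise: ΔT_a = T_lim − T_in = 329.2 − 243.6 = 85.6 K
γ̇_max² = ΔT_a·ρ·cp/(η·t_res) = 85.6·996·2145/(609·138.054) = 2175.18 s⁻²
Take the square root: γ̇_max = √(2175.18) = 46.6388 s⁻¹
Solve γ̇ = πDN/h for N: N_max = γ̇_max·h/(π·D) = 46.6388 × 0.00238 / (π × 0.111) = 0.318311 rev/s = 19.0986 rpm

value=19.10 rpm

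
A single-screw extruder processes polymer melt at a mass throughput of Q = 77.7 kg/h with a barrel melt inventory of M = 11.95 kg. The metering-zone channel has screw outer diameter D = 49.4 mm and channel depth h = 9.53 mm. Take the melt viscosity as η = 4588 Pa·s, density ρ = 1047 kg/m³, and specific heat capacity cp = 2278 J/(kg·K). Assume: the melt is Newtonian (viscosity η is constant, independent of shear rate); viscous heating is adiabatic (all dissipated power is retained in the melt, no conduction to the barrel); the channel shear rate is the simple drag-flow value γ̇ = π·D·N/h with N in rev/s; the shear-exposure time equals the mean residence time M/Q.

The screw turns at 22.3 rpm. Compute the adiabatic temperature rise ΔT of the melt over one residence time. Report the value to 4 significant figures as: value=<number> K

Q_s = Q / 3600 = 77.7 / 3600 = 0.0215833 kg/s
Mean residence time: t_res = M/Q_s = 11.95 kg / 0.0215833 kg/s = 553.668 s
Geometry in metres: D = 49.4 mm → 0.0494 m, h = 9.53 mm → 0.00953 m; screw speed N = 22.3 rpm = 0.371667 rev/s
γ̇ = π D N / h = (π)(0.0494)(0.371667) / 0.00953 = 6.05254 s⁻¹
ΔT = η·γ̇²·t_res/(ρ·cp) = [4588 × 6.05254² × 553.668] / [1047 × 2278] = 39.0164 K

value=39.02 K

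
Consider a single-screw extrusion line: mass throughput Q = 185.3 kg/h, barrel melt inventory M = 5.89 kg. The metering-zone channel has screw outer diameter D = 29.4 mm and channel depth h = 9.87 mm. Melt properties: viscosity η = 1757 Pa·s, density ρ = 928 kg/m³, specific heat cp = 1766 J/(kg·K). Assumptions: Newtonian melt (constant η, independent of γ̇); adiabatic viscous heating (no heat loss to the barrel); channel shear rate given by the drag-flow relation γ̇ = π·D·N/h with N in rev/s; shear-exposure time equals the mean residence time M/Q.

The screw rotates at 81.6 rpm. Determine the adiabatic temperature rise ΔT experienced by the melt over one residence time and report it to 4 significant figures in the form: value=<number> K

Convert throughput: Q = 185.3 kg/h = 185.3/3600 = 0.0514722 kg/s
Mean residence time: t_res = M/Q_s = 5.89 kg / 0.0514722 kg/s = 114.431 s
Geometry in metres: D = 29.4 mm → 0.0294 m, h = 9.87 mm → 0.00987 m; screw speed N = 81.6 rpm = 1.36 rev/s
γ̇ = π·D·N / h = π · 0.0294 · 1.36 / 0.00987 = 12.7268 s⁻¹
Adiabatic rise: ΔT = η γ̇² t_res / (ρ cp) = 1757·(12.7268)²·114.431 / (928·1766) = 19.8707 K

value=19.87 K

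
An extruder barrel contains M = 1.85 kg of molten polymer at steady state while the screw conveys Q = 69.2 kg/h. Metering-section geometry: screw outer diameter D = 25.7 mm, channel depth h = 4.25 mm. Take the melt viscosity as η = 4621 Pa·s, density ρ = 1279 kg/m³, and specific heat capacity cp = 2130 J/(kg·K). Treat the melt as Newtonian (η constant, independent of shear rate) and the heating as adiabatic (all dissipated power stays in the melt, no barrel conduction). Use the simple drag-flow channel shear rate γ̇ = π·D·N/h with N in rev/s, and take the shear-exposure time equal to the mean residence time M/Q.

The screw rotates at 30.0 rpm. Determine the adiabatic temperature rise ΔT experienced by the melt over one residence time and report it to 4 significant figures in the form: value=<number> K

value=14.73 K

Q_s = Q / 3600 = 69.2 / 3600 = 0.0192222 kg/s
t_res = M / Q_s = 1.85 / 0.0192222 = 96.2428 s
Geometry in metres: D = 25.7 mm → 0.0257 m, h = 4.25 mm → 0.00425 m; screw speed N = 30.0 rpm = 0.5 rev/s
Shear rate: γ̇ = πDN/h = π·0.0257·0.5/0.00425 = 9.4987 s⁻¹
ΔT = η·γ̇²·t_res/(ρ·cp) = [4621 × 9.4987² × 96.2428] / [1279 × 2130] = 14.7293 K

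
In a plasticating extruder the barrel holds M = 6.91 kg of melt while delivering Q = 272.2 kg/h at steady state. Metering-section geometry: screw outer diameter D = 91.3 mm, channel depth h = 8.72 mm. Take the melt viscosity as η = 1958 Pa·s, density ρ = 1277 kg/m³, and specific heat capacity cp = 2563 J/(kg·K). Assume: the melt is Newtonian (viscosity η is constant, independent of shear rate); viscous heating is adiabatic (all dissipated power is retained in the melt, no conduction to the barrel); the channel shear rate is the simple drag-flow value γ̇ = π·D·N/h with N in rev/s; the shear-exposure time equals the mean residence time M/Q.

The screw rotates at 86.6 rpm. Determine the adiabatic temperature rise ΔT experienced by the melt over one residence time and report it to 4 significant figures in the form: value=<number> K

value=123.2 K

Throughput in SI: Q_s = 272.2 kg/h ÷ 3600 s/h = 0.0756111 kg/s
t_res = M / Q_s = 6.91 / 0.0756111 = 91.3887 s
Convert to SI: D = 0.0913 m, h = 0.00872 m, N = 86.6/60 = 1.44333 rev/s
Shear rate: γ̇ = πDN/h = π·0.0913·1.44333/0.00872 = 47.4756 s⁻¹
ΔT = η·γ̇²·t_res/(ρ·cp) = [1958 × 47.4756² × 91.3887] / [1277 × 2563] = 123.227 K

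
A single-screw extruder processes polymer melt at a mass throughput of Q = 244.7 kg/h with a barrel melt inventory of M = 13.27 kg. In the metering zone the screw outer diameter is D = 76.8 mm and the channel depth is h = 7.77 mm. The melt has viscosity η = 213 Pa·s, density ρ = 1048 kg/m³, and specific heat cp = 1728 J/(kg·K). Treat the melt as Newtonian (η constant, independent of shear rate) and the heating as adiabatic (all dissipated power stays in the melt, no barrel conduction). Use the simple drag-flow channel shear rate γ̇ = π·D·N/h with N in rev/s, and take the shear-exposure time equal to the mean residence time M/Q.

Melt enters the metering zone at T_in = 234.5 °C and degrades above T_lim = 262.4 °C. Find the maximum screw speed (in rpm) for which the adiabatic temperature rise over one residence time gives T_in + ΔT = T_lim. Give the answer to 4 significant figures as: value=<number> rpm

Q_s = Q / 3600 = 244.7 / 3600 = 0.0679722 kg/s
t_res = M / Q_s = 13.27 ÷ 0.0679722 = 195.227 s
Convert to metres: D = 0.0768 m, h = 0.00777 m
ΔT_a = T_lim − T_in = 262.4 °C − 234.5 °C = 27.9 K
γ̇_max² = ΔT_a·ρ·cp / (η·t_res) = [27.9 × 1048 × 1728] / [213 × 195.227] = 1215.04 s⁻²
Take the square root: γ̇_max = √(1215.04) = 34.8574 s⁻¹
N_max = γ̇_max h / (πD) = 34.8574·0.00777/(π·0.0768) = 1.12255 rev/s → ×60 = 67.3529 rpm

value=67.35 rpm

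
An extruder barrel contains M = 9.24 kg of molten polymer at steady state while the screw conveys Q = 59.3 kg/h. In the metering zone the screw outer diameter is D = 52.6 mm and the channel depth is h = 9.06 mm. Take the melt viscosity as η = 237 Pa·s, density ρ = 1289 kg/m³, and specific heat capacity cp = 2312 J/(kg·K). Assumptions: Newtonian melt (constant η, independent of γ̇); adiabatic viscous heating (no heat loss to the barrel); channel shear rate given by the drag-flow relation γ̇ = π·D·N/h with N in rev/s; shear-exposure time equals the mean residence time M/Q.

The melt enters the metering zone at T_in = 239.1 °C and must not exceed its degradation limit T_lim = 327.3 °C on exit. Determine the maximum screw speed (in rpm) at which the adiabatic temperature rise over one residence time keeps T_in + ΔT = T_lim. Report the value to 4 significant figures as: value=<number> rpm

Convert throughput: Q = 59.3 kg/h = 59.3/3600 = 0.0164722 kg/s
Mean residence time: t_res = M/Q_s = 9.24 kg / 0.0164722 kg/s = 560.944 s
Convert to metres: D = 0.0526 m, h = 0.00906 m
ΔT_a = T_lim − T_in = 327.3 − 239.1 = 88.2 K
γ̇_max² = ΔT_a·ρ·cp / (η·t_res) = [88.2 × 1289 × 2312] / [237 × 560.944] = 1977.16 s⁻²
γ̇_max = sqrt(1977.16) = 44.4652 s⁻¹
N_max = γ̇_max h / (πD) = 44.4652·0.00906/(π·0.0526) = 2.43788 rev/s → ×60 = 146.273 rpm

value=146.3 rpm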